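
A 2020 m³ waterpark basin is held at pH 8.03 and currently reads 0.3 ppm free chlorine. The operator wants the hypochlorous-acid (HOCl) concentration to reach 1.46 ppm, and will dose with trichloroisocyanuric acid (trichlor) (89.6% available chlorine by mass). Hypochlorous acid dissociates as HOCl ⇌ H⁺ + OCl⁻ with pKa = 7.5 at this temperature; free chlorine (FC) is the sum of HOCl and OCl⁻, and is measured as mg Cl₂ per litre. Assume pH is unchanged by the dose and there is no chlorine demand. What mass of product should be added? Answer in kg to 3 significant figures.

13.8 kg

Volume: 2020 m³ = 2,020,000 L.
[OCl⁻]/[HOCl] = 10^(pH − pKa) = 10^(8.03 − 7.5) = 3.388; fraction as HOCl = 1/(1 + 3.388) = 0.2279.
Free chlorine required for 1.46 ppm HOCl: 1.46 / 0.2279 = 6.407 ppm.
FC to add: 6.407 − 0.3 = 6.107 mg/L as Cl₂.
Cl₂ equivalent: 6.107 mg/L × 2,020,000 L = 12,340 g.
Product at 89.6% available Cl: 12,340 / 0.896 = 13,770 g.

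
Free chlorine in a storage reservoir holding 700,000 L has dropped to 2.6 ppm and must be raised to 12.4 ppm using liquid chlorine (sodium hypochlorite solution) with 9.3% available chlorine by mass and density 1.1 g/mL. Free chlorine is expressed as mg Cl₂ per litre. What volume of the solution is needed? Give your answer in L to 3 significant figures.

Chlorine deficit: 12.4 − 2.6 = 9.8 ppm = 9.8 mg/L as Cl₂.
Cl₂ equivalent needed: 9.8 mg/L × 700,000 L = 6,860,000 mg = 6860 g.
Product at 9.3% available chlorine: 6860 / 0.093 = 73,760 g.
Volume at density 1.1 g/mL: 73,760 g ÷ 1.1 g/mL = 67,060 mL.

67.1 L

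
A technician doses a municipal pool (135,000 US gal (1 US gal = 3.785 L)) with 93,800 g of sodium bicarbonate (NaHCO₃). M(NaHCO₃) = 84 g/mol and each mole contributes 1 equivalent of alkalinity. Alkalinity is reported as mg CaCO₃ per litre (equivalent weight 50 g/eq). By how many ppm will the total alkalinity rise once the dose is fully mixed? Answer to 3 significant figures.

109 ppm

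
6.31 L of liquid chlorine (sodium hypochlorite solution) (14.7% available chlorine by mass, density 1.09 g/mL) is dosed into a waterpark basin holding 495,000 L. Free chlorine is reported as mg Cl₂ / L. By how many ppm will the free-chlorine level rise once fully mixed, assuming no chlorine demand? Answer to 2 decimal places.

Mass of solution: 6.31 L × 1000 mL/L × 1.09 g/mL = 6878 g.
Available chlorine delivered: 6878 g × 0.147 = 1011 g as Cl₂.
Concentration rise: 1011 g / 495,000 L = 2.043 mg/L = 2.04 ppm.

2.04 ppm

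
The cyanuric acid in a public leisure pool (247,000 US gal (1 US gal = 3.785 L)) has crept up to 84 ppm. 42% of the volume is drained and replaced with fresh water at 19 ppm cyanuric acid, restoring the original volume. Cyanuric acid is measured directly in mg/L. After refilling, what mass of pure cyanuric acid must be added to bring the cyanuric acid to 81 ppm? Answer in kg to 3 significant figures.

22.7 kg

Volume: 247,000 US gal × 3.785 L/gal = 934,895 L.
After draining 42% and refilling: 84 × 0.58 + 19 × 0.42 = 56.7 ppm.
Deficit to target: 81 − 56.7 = 24.3 mg/L.
Mass: 24.3 mg/L × 934,895 L = 22,720 g cyanuric acid.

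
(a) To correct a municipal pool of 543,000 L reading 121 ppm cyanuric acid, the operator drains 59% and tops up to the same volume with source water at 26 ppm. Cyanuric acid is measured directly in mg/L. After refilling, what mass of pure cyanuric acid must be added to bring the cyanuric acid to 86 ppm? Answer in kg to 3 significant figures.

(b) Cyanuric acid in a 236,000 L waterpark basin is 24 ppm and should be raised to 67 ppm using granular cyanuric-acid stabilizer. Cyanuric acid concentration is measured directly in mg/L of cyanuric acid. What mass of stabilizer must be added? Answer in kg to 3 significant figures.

(a) After draining 59% and refilling: 121 × 0.41 + 26 × 0.59 = 64.95 ppm.
(a) Deficit to target: 86 − 64.95 = 21.05 mg/L.
(a) Mass: 21.05 mg/L × 543,000 L = 11,430 g cyanuric acid.

(b) CYA to add: (67 − 24) = 43 mg/L × 236,000 L = 10,150 g cyanuric acid.

(a) 11.4 kg; (b) 10.1 kg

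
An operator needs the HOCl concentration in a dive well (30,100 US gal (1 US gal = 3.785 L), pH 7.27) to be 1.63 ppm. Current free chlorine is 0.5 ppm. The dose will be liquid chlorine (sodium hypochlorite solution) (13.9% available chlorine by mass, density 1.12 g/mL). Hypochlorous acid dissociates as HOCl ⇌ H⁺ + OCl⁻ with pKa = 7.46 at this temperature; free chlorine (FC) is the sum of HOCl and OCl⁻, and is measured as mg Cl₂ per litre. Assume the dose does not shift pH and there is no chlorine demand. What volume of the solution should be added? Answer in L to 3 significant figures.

Volume: 30,100 US gal × 3.785 L/gal = 113,928 L.
[OCl⁻]/[HOCl] = 10^(pH − pKa) = 10^(7.27 − 7.46) = 0.6457; fraction as HOCl = 1/(1 + 0.6457) = 0.6077.
Free chlorine required for 1.63 ppm HOCl: 1.63 / 0.6077 = 2.682 ppm.
FC to add: 2.682 − 0.5 = 2.182 mg/L as Cl₂.
Cl₂ equivalent: 2.182 mg/L × 113,928 L = 248.6 g.
Product at 13.9% available Cl: 248.6 / 0.139 = 1789 g.
Volume: 1789 g ÷ 1.12 g/mL = 1597 mL.

1.60 L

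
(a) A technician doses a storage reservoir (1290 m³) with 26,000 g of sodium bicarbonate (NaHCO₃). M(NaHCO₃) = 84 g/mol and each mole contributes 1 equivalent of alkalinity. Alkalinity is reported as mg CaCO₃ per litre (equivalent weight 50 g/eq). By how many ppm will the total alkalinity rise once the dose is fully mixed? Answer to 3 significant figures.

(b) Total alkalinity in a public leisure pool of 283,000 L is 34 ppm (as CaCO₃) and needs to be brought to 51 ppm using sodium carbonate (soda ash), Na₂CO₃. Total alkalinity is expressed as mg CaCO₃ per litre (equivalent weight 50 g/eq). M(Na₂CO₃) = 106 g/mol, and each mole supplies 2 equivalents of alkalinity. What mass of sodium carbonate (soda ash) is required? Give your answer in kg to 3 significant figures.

(a) 12.0 ppm; (b) 5.10 kg

(a) Volume: 1290 m³ = 1,290,000 L.
(a) Moles of NaHCO₃: 26,000 g ÷ 84 g/mol = 309.5 mol → 309.5 eq of alkalinity.
(a) As CaCO₃: 309.5 eq × 50 g/eq = 15,480 g.
(a) Rise: 15,480 g / 1,290,000 L × 1000 = 12 mg/L.

(b) Alkalinity to add: (51 − 34) = 17 mg/L as CaCO₃ × 283,000 L = 4811 g as CaCO₃.
(b) Equivalents: 4811 g ÷ 50 g/eq = 96.22 eq.
(b) Each mole of Na₂CO₃ supplies 2 eq, so 96.22 / 2 = 48.11 mol.
(b) Mass: 48.11 mol × 106 g/mol = 5100 g.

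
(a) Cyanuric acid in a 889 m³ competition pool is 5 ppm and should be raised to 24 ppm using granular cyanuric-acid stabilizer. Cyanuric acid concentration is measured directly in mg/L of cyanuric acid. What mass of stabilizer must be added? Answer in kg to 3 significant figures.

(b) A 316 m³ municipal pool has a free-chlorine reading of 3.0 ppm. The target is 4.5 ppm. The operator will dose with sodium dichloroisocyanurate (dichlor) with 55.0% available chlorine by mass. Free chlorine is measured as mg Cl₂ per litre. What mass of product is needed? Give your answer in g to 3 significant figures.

(a) Volume: 889 m³ = 889,000 L.
(a) CYA to add: (24 − 5) = 19 mg/L × 889,000 L = 16,890 g cyanuric acid.

(b) Volume: 316 m³ = 316,000 L.
(b) Chlorine deficit: 4.5 − 3.0 = 1.5 ppm = 1.5 mg/L as Cl₂.
(b) Cl₂ equivalent needed: 1.5 mg/L × 316,000 L = 474,000 mg = 474 g.
(b) Product at 55.0% available chlorine: 474 / 0.55 = 861.8 g.

(a) 16.9 kg; (b) 862 g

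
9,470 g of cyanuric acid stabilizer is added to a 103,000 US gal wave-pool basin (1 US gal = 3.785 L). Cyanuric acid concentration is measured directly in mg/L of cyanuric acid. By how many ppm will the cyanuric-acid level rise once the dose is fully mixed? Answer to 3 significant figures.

24.3 ppm

Volume: 103,000 US gal × 3.785 L/gal = 389,855 L.
Rise: 9,470 g / 389,855 L × 1000 = 24.29 mg/L.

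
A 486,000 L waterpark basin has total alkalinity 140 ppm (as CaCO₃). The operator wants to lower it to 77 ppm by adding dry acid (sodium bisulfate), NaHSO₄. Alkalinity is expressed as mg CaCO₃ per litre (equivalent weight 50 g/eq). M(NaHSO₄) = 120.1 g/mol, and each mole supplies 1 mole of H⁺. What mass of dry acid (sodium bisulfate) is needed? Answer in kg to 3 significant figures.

Alkalinity to neutralize: (140 − 77) = 63 mg/L as CaCO₃ × 486,000 L = 30,620 g as CaCO₃.
Equivalents of H⁺ required: 30,620 ÷ 50 g/eq = 612.4 eq = 612.4 mol NaHSO₄.
Mass of NaHSO₄: 612.4 × 120.1 = 73,540 g.

73.5 kg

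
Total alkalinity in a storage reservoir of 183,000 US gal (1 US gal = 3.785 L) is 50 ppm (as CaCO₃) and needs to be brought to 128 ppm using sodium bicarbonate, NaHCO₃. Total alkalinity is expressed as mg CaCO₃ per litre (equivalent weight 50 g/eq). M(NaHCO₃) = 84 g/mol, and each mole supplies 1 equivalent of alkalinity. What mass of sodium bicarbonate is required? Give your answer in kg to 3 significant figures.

90.8 kg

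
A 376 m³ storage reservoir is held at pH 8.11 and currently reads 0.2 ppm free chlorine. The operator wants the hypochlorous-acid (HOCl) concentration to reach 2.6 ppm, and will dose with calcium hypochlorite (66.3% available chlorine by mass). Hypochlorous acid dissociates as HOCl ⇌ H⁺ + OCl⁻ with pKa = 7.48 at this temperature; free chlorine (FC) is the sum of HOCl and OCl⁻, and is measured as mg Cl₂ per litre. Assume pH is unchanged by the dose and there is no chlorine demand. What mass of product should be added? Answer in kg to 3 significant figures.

Volume: 376 m³ = 376,000 L.
[OCl⁻]/[HOCl] = 10^(pH − pKa) = 10^(8.11 − 7.48) = 4.266; fraction as HOCl = 1/(1 + 4.266) = 0.1899.
Free chlorine required for 2.6 ppm HOCl: 2.6 / 0.1899 = 13.69 ppm.
FC to add: 13.69 − 0.2 = 13.49 mg/L as Cl₂.
Cl₂ equivalent: 13.49 mg/L × 376,000 L = 5073 g.
Product at 66.3% available Cl: 5073 / 0.663 = 7651 g.

7.65 kg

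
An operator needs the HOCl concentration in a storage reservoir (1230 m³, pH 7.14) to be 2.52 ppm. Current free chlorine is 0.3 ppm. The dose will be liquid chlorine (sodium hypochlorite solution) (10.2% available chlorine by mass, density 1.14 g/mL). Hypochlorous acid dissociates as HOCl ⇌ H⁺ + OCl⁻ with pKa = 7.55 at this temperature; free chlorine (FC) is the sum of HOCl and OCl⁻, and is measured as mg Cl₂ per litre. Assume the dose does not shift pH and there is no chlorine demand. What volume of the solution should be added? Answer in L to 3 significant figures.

33.9 L

Volume: 1230 m³ = 1,230,000 L.
[OCl⁻]/[HOCl] = 10^(pH − pKa) = 10^(7.14 − 7.55) = 0.389; fraction as HOCl = 1/(1 + 0.389) = 0.7199.
Free chlorine required for 2.52 ppm HOCl: 2.52 / 0.7199 = 3.5 ppm.
FC to add: 3.5 − 0.3 = 3.2 mg/L as Cl₂.
Cl₂ equivalent: 3.2 mg/L × 1,230,000 L = 3936 g.
Product at 10.2% available Cl: 3936 / 0.102 = 38,590 g.
Volume: 38,590 g ÷ 1.14 g/mL = 33,850 mL.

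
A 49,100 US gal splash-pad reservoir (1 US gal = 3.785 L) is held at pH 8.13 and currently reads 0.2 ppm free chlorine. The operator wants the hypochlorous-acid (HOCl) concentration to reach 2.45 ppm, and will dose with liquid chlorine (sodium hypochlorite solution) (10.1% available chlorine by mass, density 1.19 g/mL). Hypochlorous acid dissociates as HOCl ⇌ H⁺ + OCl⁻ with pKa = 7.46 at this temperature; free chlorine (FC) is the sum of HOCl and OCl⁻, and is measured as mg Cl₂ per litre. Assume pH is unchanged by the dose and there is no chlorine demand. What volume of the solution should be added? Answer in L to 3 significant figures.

21.2 L

Volume: 49,100 US gal × 3.785 L/gal = 185,844 L.
[OCl⁻]/[HOCl] = 10^(pH − pKa) = 10^(8.13 − 7.46) = 4.677; fraction as HOCl = 1/(1 + 4.677) = 0.1761.
Free chlorine required for 2.45 ppm HOCl: 2.45 / 0.1761 = 13.91 ppm.
FC to add: 13.91 − 0.2 = 13.71 mg/L as Cl₂.
Cl₂ equivalent: 13.71 mg/L × 185,844 L = 2548 g.
Product at 10.1% available Cl: 2548 / 0.101 = 25,230 g.
Volume: 25,230 g ÷ 1.19 g/mL = 21,200 mL.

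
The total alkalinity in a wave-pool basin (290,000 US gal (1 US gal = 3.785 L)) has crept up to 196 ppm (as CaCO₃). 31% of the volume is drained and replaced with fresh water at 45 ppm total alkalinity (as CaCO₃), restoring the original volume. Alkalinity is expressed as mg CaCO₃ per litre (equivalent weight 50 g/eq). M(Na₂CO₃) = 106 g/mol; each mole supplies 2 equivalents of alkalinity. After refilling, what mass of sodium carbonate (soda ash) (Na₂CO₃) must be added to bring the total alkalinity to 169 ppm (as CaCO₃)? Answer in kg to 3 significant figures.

23.0 kg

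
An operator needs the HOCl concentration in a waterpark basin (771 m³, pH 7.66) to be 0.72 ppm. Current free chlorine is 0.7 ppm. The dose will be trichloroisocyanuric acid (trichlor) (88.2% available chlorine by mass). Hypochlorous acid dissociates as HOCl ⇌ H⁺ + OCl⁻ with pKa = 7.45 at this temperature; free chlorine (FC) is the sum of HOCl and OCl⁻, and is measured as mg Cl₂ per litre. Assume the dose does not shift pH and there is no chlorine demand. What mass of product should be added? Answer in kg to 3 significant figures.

1.04 kg

Volume: 771 m³ = 771,000 L.
[OCl⁻]/[HOCl] = 10^(pH − pKa) = 10^(7.66 − 7.45) = 1.622; fraction as HOCl = 1/(1 + 1.622) = 0.3814.
Free chlorine required for 0.72 ppm HOCl: 0.72 / 0.3814 = 1.888 ppm.
FC to add: 1.888 − 0.7 = 1.188 mg/L as Cl₂.
Cl₂ equivalent: 1.188 mg/L × 771,000 L = 915.7 g.
Product at 88.2% available Cl: 915.7 / 0.882 = 1038 g.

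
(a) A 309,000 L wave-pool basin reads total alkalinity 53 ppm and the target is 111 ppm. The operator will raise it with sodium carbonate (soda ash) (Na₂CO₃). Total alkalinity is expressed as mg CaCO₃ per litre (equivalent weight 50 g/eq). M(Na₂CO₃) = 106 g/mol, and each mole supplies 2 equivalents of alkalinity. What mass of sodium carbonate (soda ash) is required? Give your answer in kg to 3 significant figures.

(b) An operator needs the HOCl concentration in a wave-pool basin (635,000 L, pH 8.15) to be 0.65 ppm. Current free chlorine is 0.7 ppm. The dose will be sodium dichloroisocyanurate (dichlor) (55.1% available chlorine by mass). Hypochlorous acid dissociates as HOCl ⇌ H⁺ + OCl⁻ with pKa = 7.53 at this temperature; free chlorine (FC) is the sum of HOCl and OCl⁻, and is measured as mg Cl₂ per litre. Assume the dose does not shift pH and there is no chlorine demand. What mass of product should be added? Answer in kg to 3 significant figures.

(a) 19.0 kg; (b) 3.07 kg

(a) Alkalinity to add: (111 − 53) = 58 mg/L as CaCO₃ × 309,000 L = 17,920 g as CaCO₃.
(a) Equivalents: 17,920 g ÷ 50 g/eq = 358.4 eq.
(a) Each mole of Na₂CO₃ supplies 2 eq, so 358.4 / 2 = 179.2 mol.
(a) Mass: 179.2 mol × 106 g/mol = 19,000 g.

(b) [OCl⁻]/[HOCl] = 10^(pH − pKa) = 10^(8.15 − 7.53) = 4.169; fraction as HOCl = 1/(1 + 4.169) = 0.1935.
(b) Free chlorine required for 0.65 ppm HOCl: 0.65 / 0.1935 = 3.36 ppm.
(b) FC to add: 3.36 − 0.7 = 2.66 mg/L as Cl₂.
(b) Cl₂ equivalent: 2.66 mg/L × 635,000 L = 1689 g.
(b) Product at 55.1% available Cl: 1689 / 0.551 = 3065 g.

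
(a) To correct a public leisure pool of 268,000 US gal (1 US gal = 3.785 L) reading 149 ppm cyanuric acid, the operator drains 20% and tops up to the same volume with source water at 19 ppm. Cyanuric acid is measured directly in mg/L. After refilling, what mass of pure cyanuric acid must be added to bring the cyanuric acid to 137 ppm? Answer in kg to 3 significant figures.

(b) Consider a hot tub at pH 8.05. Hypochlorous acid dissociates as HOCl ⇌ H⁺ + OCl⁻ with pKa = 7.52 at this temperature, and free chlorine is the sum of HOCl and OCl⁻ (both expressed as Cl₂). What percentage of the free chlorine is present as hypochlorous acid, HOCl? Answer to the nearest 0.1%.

(a) 14.2 kg; (b) 22.8%

(a) Volume: 268,000 US gal × 3.785 L/gal = 1,014,380 L.
(a) After draining 20% and refilling: 149 × 0.80 + 19 × 0.20 = 123 ppm.
(a) Deficit to target: 137 − 123 = 14 mg/L.
(a) Mass: 14 mg/L × 1,014,380 L = 14,200 g cyanuric acid.

(b) [OCl⁻]/[HOCl] = 10^(pH − pKa) = 10^(8.05 − 7.52) = 10^0.53 = 3.388.
(b) Fraction as HOCl = 1 / (1 + 3.388) = 0.2279.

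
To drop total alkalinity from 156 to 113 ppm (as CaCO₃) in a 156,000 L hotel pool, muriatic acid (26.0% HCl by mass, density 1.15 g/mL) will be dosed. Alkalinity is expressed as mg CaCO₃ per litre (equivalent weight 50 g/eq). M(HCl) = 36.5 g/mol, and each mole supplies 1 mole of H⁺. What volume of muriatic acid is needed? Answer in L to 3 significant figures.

16.4 L

Alkalinity to neutralize: (156 − 113) = 43 mg/L as CaCO₃ × 156,000 L = 6708 g as CaCO₃.
Equivalents of H⁺ required: 6708 ÷ 50 g/eq = 134.2 eq = 134.2 mol HCl.
Mass of HCl: 134.2 × 36.5 = 4897 g.
Mass of 26.0% solution: 4897 / 0.26 = 18,830 g.
Volume: 18,830 g ÷ 1.15 g/mL = 16,380 mL.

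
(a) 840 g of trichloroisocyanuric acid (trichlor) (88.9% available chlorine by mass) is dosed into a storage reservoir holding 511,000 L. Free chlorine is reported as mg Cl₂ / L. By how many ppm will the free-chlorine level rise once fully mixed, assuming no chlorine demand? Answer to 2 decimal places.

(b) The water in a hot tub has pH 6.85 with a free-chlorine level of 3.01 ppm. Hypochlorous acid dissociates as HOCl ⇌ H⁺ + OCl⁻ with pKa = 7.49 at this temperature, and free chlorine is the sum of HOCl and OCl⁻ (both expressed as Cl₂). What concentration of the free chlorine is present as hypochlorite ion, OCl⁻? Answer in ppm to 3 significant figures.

(a) 1.46 ppm; (b) 0.561 ppm

(a) Available chlorine delivered: 840 g × 0.889 = 746.8 g as Cl₂.
(a) Concentration rise: 746.8 g / 511,000 L = 1.461 mg/L = 1.46 ppm.

(b) [OCl⁻]/[HOCl] = 10^(pH − pKa) = 10^(6.85 − 7.49) = 10^-0.64 = 0.2291.
(b) Fraction as HOCl = 1 / (1 + 0.2291) = 0.8136.
(b) OCl⁻ = (1 − 0.8136) × 3.01 ppm = 0.561 ppm.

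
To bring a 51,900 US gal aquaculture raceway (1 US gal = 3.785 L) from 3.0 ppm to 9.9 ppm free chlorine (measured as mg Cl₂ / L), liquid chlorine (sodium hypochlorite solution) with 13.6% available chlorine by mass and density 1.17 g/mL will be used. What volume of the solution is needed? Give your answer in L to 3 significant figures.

Volume: 51,900 US gal × 3.785 L/gal = 196,442 L.
Chlorine deficit: 9.9 − 3.0 = 6.9 ppm = 6.9 mg/L as Cl₂.
Cl₂ equivalent needed: 6.9 mg/L × 196,442 L = 1,355,000 mg = 1355 g.
Product at 13.6% available chlorine: 1355 / 0.136 = 9967 g.
Volume at density 1.17 g/mL: 9967 g ÷ 1.17 g/mL = 8518 mL.

8.52 L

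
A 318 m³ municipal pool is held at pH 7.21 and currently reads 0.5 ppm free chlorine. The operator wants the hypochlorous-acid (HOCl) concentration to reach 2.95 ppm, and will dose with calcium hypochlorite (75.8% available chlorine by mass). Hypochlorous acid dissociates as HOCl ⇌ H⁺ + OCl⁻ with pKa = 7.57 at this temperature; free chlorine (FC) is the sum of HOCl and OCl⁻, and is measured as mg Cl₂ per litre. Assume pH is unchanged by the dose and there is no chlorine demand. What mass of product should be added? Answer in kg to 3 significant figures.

1.57 kg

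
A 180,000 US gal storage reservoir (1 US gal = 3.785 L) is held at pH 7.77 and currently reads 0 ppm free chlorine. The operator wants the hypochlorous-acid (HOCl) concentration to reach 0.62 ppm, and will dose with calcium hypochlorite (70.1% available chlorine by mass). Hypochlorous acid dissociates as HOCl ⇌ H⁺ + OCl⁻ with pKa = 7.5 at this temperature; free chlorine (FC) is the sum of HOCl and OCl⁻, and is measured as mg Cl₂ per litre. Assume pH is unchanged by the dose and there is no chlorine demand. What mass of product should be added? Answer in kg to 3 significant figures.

1.72 kg

Volume: 180,000 US gal × 3.785 L/gal = 681,300 L.
[OCl⁻]/[HOCl] = 10^(pH − pKa) = 10^(7.77 − 7.5) = 1.862; fraction as HOCl = 1/(1 + 1.862) = 0.3494.
Free chlorine required for 0.62 ppm HOCl: 0.62 / 0.3494 = 1.774 ppm.
FC to add: 1.774 − 0 = 1.774 mg/L as Cl₂.
Cl₂ equivalent: 1.774 mg/L × 681,300 L = 1209 g.
Product at 70.1% available Cl: 1209 / 0.701 = 1725 g.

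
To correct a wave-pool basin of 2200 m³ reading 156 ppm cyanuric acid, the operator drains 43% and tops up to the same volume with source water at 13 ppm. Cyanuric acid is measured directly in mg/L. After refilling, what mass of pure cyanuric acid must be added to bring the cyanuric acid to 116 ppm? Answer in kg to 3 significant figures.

47.3 kg

Volume: 2200 m³ = 2,200,000 L.
After draining 43% and refilling: 156 × 0.57 + 13 × 0.43 = 94.51 ppm.
Deficit to target: 116 − 94.51 = 21.49 mg/L.
Mass: 21.49 mg/L × 2,200,000 L = 47,280 g cyanuric acid.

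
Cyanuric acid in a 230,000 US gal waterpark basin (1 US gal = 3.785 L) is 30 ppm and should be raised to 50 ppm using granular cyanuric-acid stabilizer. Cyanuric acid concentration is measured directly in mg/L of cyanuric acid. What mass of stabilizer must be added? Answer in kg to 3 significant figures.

17.4 kg

Volume: 230,000 US gal × 3.785 L/gal = 870,550 L.
CYA to add: (50 − 30) = 20 mg/L × 870,550 L = 17,410 g cyanuric acid.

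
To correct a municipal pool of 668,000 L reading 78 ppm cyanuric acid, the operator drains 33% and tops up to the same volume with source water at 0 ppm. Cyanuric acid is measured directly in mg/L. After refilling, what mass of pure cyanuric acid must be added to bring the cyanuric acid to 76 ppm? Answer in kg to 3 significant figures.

15.9 kg

After draining 33% and refilling: 78 × 0.67 + 0 × 0.33 = 52.26 ppm.
Deficit to target: 76 − 52.26 = 23.74 mg/L.
Mass: 23.74 mg/L × 668,000 L = 15,860 g cyanuric acid.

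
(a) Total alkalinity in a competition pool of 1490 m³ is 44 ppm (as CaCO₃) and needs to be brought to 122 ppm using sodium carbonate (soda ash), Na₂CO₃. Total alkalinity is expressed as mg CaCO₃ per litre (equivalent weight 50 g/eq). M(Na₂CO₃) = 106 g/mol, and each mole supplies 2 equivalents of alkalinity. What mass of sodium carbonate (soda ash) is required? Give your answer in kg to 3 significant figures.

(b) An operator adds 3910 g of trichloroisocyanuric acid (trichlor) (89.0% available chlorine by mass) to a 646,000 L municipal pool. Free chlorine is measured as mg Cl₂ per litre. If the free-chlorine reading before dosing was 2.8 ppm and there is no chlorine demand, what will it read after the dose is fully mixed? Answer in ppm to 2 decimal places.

(a) Volume: 1490 m³ = 1,490,000 L.
(a) Alkalinity to add: (122 − 44) = 78 mg/L as CaCO₃ × 1,490,000 L = 116,200 g as CaCO₃.
(a) Equivalents: 116,200 g ÷ 50 g/eq = 2324 eq.
(a) Each mole of Na₂CO₃ supplies 2 eq, so 2324 / 2 = 1162 mol.
(a) Mass: 1162 mol × 106 g/mol = 123,200 g.

(b) Available chlorine delivered: 3910 g × 0.89 = 3480 g as Cl₂.
(b) Concentration rise: 3480 g / 646,000 L = 5.387 mg/L = 5.39 ppm.
(b) Final FC: 2.8 + 5.39 = 8.19 ppm.

(a) 123 kg; (b) 8.19 ppm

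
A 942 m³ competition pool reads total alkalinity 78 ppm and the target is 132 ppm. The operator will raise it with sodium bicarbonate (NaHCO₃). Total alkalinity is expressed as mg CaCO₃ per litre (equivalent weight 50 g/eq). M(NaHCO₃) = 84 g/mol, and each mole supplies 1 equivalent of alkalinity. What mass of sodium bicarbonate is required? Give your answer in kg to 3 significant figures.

85.5 kg

Volume: 942 m³ = 942,000 L.
Alkalinity to add: (132 − 78) = 54 mg/L as CaCO₃ × 942,000 L = 50,870 g as CaCO₃.
Equivalents: 50,870 g ÷ 50 g/eq = 1017 eq.
NaHCO₃ supplies 1 eq per mole → 1017 mol.
Mass: 1017 mol × 84 g/mol = 85,460 g.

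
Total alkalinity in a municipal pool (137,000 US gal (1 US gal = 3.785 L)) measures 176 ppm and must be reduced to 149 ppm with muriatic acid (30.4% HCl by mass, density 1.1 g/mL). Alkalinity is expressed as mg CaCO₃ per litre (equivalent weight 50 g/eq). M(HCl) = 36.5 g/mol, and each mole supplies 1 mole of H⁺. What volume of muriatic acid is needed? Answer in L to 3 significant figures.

30.6 L

Volume: 137,000 US gal × 3.785 L/gal = 518,545 L.
Alkalinity to neutralize: (176 − 149) = 27 mg/L as CaCO₃ × 518,545 L = 14,000 g as CaCO₃.
Equivalents of H⁺ required: 14,000 ÷ 50 g/eq = 280 eq = 280 mol HCl.
Mass of HCl: 280 × 36.5 = 10,220 g.
Mass of 30.4% solution: 10,220 / 0.304 = 33,620 g.
Volume: 33,620 g ÷ 1.1 g/mL = 30,560 mL.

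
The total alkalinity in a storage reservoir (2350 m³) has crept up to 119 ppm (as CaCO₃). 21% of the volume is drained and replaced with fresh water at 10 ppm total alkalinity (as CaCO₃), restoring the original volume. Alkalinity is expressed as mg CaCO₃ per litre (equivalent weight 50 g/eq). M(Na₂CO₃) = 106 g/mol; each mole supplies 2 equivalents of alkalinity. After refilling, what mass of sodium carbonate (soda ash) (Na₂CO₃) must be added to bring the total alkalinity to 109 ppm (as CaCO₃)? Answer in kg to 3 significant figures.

32.1 kg

Volume: 2350 m³ = 2,350,000 L.
After draining 21% and refilling: 119 × 0.79 + 10 × 0.21 = 96.11 ppm.
Deficit to target: 109 − 96.11 = 12.89 mg/L.
As CaCO₃: 12.89 mg/L × 2,350,000 L = 30,290 g; ÷ 50 g/eq ÷ 2 = 302.9 mol Na₂CO₃.
Mass: 302.9 × 106 = 32,110 g.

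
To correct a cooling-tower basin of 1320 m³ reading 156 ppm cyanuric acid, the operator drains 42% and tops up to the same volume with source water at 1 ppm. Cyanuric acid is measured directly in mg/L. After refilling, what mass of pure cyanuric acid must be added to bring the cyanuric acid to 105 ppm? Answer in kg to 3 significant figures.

Volume: 1320 m³ = 1,320,000 L.
After draining 42% and refilling: 156 × 0.58 + 1 × 0.42 = 90.9 ppm.
Deficit to target: 105 − 90.9 = 14.1 mg/L.
Mass: 14.1 mg/L × 1,320,000 L = 18,610 g cyanuric acid.

18.6 kg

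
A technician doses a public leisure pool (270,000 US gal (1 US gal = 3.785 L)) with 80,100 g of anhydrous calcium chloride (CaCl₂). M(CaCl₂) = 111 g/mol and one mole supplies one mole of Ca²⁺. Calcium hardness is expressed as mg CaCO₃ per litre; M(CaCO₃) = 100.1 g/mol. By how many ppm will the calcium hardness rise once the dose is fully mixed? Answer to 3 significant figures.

70.7 ppm

Volume: 270,000 US gal × 3.785 L/gal = 1,021,950 L.
Moles of Ca²⁺: 80,100 g ÷ 111 g/mol = 721.6 mol.
As CaCO₃: 721.6 mol × 100.1 g/mol = 72,230 g.
Rise: 72,230 g / 1,021,950 L × 1000 = 70.68 mg/L.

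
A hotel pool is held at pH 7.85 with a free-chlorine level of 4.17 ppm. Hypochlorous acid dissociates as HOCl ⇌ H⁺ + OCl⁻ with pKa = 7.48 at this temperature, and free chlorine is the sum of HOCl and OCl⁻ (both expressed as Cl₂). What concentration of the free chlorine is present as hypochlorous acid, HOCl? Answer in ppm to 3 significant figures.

1.25 ppm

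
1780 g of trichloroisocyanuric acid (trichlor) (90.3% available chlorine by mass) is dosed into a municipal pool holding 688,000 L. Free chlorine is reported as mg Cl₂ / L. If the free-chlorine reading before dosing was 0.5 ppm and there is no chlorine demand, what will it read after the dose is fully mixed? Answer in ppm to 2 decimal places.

Available chlorine delivered: 1780 g × 0.903 = 1607 g as Cl₂.
Concentration rise: 1607 g / 688,000 L = 2.336 mg/L = 2.34 ppm.
Final FC: 0.5 + 2.34 = 2.84 ppm.

2.84 ppm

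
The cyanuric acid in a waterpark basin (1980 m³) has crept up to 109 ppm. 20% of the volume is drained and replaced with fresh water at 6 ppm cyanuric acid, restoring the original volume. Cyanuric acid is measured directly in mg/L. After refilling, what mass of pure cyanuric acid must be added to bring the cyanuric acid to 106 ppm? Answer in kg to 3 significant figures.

34.8 kg

Volume: 1980 m³ = 1,980,000 L.
After draining 20% and refilling: 109 × 0.80 + 6 × 0.20 = 88.4 ppm.
Deficit to target: 106 − 88.4 = 17.6 mg/L.
Mass: 17.6 mg/L × 1,980,000 L = 34,850 g cyanuric acid.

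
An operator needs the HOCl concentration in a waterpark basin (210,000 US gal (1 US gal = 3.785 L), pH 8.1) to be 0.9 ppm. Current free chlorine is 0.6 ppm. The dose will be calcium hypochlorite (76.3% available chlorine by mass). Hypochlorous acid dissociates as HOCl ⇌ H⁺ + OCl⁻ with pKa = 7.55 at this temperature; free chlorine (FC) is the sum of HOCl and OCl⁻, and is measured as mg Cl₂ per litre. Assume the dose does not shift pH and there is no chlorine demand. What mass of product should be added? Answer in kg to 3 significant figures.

3.64 kg

Volume: 210,000 US gal × 3.785 L/gal = 794,850 L.
[OCl⁻]/[HOCl] = 10^(pH − pKa) = 10^(8.1 − 7.55) = 3.548; fraction as HOCl = 1/(1 + 3.548) = 0.2199.
Free chlorine required for 0.9 ppm HOCl: 0.9 / 0.2199 = 4.093 ppm.
FC to add: 4.093 − 0.6 = 3.493 mg/L as Cl₂.
Cl₂ equivalent: 3.493 mg/L × 794,850 L = 2777 g.
Product at 76.3% available Cl: 2777 / 0.763 = 3639 g.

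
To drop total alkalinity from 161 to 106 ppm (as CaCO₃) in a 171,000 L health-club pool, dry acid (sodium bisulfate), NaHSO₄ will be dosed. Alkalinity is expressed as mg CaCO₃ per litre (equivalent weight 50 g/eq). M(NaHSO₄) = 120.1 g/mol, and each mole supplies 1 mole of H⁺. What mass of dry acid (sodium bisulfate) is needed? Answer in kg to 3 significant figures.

Alkalinity to neutralize: (161 − 106) = 55 mg/L as CaCO₃ × 171,000 L = 9405 g as CaCO₃.
Equivalents of H⁺ required: 9405 ÷ 50 g/eq = 188.1 eq = 188.1 mol NaHSO₄.
Mass of NaHSO₄: 188.1 × 120.1 = 22,590 g.

22.6 kg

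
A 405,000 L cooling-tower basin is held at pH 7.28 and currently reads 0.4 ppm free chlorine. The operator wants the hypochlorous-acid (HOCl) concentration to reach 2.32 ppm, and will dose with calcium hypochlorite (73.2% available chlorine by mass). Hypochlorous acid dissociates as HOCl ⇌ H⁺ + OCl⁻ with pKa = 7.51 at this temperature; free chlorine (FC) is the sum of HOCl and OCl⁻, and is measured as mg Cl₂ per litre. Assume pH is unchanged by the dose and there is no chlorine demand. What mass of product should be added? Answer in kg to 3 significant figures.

[OCl⁻]/[HOCl] = 10^(pH − pKa) = 10^(7.28 − 7.51) = 0.5888; fraction as HOCl = 1/(1 + 0.5888) = 0.6294.
Free chlorine required for 2.32 ppm HOCl: 2.32 / 0.6294 = 3.686 ppm.
FC to add: 3.686 − 0.4 = 3.286 mg/L as Cl₂.
Cl₂ equivalent: 3.286 mg/L × 405,000 L = 1331 g.
Product at 73.2% available Cl: 1331 / 0.732 = 1818 g.

1.82 kg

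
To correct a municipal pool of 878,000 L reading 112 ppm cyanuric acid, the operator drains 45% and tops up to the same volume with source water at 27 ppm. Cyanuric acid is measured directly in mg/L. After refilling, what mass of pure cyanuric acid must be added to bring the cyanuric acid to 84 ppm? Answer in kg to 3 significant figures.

9.00 kg

After draining 45% and refilling: 112 × 0.55 + 27 × 0.45 = 73.75 ppm.
Deficit to target: 84 − 73.75 = 10.25 mg/L.
Mass: 10.25 mg/L × 878,000 L = 8999 g cyanuric acid.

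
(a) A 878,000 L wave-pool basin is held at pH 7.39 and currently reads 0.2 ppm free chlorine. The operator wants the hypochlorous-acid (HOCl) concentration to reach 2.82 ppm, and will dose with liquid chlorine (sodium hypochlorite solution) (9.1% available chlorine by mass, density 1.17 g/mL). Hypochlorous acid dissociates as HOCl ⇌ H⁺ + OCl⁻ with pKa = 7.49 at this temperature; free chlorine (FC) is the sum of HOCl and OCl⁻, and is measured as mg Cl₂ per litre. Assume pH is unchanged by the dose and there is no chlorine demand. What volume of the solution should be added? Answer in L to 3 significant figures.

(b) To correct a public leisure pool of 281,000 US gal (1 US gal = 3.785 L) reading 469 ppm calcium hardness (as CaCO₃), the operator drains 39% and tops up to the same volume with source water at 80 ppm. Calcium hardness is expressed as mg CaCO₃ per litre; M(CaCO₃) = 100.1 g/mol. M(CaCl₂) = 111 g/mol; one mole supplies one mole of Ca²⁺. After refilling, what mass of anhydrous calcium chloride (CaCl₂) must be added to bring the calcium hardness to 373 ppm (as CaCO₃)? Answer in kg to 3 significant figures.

(a) 40.1 L; (b) 65.7 kg

(a) [OCl⁻]/[HOCl] = 10^(pH − pKa) = 10^(7.39 − 7.49) = 0.7943; fraction as HOCl = 1/(1 + 0.7943) = 0.5573.
(a) Free chlorine required for 2.82 ppm HOCl: 2.82 / 0.5573 = 5.06 ppm.
(a) FC to add: 5.06 − 0.2 = 4.86 mg/L as Cl₂.
(a) Cl₂ equivalent: 4.86 mg/L × 878,000 L = 4267 g.
(a) Product at 9.1% available Cl: 4267 / 0.091 = 46,890 g.
(a) Volume: 46,890 g ÷ 1.17 g/mL = 40,080 mL.

(b) Volume: 281,000 US gal × 3.785 L/gal = 1,063,585 L.
(b) After draining 39% and refilling: 469 × 0.61 + 80 × 0.39 = 317.29 ppm.
(b) Deficit to target: 373 − 317.29 = 55.71 mg/L.
(b) As CaCO₃: 55.71 mg/L × 1,063,585 L = 59,250 g; ÷ 100.1 = 591.9 mol Ca²⁺.
(b) Mass: 591.9 × 111 = 65,700 g.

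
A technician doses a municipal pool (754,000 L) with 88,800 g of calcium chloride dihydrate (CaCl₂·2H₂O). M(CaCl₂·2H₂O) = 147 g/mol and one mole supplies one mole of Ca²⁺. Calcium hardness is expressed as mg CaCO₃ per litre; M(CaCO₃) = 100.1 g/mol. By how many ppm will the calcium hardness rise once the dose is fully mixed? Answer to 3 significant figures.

80.2 ppm

Moles of Ca²⁺: 88,800 g ÷ 147 g/mol = 604.1 mol.
As CaCO₃: 604.1 mol × 100.1 g/mol = 60,470 g.
Rise: 60,470 g / 754,000 L × 1000 = 80.2 mg/L.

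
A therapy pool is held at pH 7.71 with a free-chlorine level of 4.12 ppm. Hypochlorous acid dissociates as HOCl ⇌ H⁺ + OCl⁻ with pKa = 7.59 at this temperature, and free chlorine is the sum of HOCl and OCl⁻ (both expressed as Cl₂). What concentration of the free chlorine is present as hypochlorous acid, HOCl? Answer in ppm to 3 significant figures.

[OCl⁻]/[HOCl] = 10^(pH − pKa) = 10^(7.71 − 7.59) = 10^0.12 = 1.318.
Fraction as HOCl = 1 / (1 + 1.318) = 0.4314.
HOCl = 0.4314 × 4.12 ppm = 1.777 ppm.

1.78 ppm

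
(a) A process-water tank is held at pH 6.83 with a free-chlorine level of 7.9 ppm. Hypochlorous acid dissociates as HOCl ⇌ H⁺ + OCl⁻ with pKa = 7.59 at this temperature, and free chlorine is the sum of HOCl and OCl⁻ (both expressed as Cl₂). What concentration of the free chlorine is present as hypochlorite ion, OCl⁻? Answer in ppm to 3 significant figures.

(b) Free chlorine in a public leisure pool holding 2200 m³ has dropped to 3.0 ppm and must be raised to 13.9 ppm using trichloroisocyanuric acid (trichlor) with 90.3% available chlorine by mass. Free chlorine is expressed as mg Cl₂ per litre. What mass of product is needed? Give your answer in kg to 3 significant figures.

(a) [OCl⁻]/[HOCl] = 10^(pH − pKa) = 10^(6.83 − 7.59) = 10^-0.76 = 0.1738.
(a) Fraction as HOCl = 1 / (1 + 0.1738) = 0.8519.
(a) OCl⁻ = (1 − 0.8519) × 7.9 ppm = 1.17 ppm.

(b) Volume: 2200 m³ = 2,200,000 L.
(b) Chlorine deficit: 13.9 − 3.0 = 10.9 ppm = 10.9 mg/L as Cl₂.
(b) Cl₂ equivalent needed: 10.9 mg/L × 2,200,000 L = 23,980,000 mg = 23,980 g.
(b) Product at 90.3% available chlorine: 23,980 / 0.903 = 26,560 g.

(a) 1.17 ppm; (b) 26.6 kg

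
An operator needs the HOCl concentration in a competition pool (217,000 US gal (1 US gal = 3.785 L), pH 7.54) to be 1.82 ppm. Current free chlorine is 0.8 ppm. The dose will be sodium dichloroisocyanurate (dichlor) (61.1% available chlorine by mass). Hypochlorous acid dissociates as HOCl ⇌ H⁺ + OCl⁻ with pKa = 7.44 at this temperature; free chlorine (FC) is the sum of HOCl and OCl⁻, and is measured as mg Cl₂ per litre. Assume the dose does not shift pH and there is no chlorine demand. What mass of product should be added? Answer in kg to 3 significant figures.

4.45 kg

Volume: 217,000 US gal × 3.785 L/gal = 821,345 L.
[OCl⁻]/[HOCl] = 10^(pH − pKa) = 10^(7.54 − 7.44) = 1.259; fraction as HOCl = 1/(1 + 1.259) = 0.4427.
Free chlorine required for 1.82 ppm HOCl: 1.82 / 0.4427 = 4.111 ppm.
FC to add: 4.111 − 0.8 = 3.311 mg/L as Cl₂.
Cl₂ equivalent: 3.311 mg/L × 821,345 L = 2720 g.
Product at 61.1% available Cl: 2720 / 0.611 = 4451 g.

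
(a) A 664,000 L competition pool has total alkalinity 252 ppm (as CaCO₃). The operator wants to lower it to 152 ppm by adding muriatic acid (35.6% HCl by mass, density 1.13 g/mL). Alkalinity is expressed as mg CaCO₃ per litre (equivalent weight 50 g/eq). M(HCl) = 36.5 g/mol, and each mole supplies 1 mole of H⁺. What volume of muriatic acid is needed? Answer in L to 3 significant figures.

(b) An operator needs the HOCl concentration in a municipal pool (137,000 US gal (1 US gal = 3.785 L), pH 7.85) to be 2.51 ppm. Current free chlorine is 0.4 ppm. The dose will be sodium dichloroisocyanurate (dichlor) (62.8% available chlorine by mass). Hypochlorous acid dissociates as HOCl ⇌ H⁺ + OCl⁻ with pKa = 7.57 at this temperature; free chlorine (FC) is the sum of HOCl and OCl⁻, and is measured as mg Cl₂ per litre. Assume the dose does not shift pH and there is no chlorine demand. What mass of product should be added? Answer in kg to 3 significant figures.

(a) 120 L; (b) 5.69 kg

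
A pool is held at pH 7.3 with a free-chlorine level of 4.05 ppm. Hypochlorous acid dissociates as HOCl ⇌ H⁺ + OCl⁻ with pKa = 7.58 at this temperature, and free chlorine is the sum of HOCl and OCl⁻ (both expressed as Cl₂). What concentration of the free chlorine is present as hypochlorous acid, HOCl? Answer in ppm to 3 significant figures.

[OCl⁻]/[HOCl] = 10^(pH − pKa) = 10^(7.3 − 7.58) = 10^-0.28 = 0.5248.
Fraction as HOCl = 1 / (1 + 0.5248) = 0.6558.
HOCl = 0.6558 × 4.05 ppm = 2.656 ppm.

2.66 ppm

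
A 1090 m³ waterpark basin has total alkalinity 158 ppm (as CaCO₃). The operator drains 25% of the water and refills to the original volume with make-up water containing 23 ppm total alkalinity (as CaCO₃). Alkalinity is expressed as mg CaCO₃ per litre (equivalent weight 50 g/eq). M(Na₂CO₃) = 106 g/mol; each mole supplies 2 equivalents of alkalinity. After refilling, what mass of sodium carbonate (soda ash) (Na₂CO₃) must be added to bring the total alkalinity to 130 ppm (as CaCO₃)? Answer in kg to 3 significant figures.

Volume: 1090 m³ = 1,090,000 L.
After draining 25% and refilling: 158 × 0.75 + 23 × 0.25 = 124.25 ppm.
Deficit to target: 130 − 124.25 = 5.75 mg/L.
As CaCO₃: 5.75 mg/L × 1,090,000 L = 6268 g; ÷ 50 g/eq ÷ 2 = 62.67 mol Na₂CO₃.
Mass: 62.67 × 106 = 6644 g.

6.64 kg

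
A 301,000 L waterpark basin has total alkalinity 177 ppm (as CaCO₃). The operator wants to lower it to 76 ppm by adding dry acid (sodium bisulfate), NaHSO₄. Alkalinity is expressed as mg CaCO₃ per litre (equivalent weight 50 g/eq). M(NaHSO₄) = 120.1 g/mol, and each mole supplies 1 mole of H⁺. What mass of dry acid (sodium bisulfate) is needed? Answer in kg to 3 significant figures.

73.0 kg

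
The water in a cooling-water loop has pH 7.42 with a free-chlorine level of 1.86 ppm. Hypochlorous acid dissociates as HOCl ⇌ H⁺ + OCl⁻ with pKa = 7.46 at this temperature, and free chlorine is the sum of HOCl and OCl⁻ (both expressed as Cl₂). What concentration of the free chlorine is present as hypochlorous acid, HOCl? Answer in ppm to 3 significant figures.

[OCl⁻]/[HOCl] = 10^(pH − pKa) = 10^(7.42 − 7.46) = 10^-0.04 = 0.912.
Fraction as HOCl = 1 / (1 + 0.912) = 0.523.
HOCl = 0.523 × 1.86 ppm = 0.9728 ppm.

0.973 ppm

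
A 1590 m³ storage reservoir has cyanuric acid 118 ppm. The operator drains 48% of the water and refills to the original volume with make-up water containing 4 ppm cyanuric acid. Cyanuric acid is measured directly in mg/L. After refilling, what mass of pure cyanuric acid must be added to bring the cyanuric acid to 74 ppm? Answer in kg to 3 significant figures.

17.0 kg

Volume: 1590 m³ = 1,590,000 L.
After draining 48% and refilling: 118 × 0.52 + 4 × 0.48 = 63.28 ppm.
Deficit to target: 74 − 63.28 = 10.72 mg/L.
Mass: 10.72 mg/L × 1,590,000 L = 17,040 g cyanuric acid.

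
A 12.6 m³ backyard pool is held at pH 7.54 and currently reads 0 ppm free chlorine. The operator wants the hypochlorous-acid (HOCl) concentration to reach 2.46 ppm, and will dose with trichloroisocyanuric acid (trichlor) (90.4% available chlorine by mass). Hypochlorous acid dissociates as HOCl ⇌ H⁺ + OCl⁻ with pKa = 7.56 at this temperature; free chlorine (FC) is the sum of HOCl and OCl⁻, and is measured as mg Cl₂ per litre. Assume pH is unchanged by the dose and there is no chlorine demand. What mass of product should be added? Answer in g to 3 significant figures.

Volume: 12.6 m³ = 12,600 L.
[OCl⁻]/[HOCl] = 10^(pH − pKa) = 10^(7.54 − 7.56) = 0.955; fraction as HOCl = 1/(1 + 0.955) = 0.5115.
Free chlorine required for 2.46 ppm HOCl: 2.46 / 0.5115 = 4.809 ppm.
FC to add: 4.809 − 0 = 4.809 mg/L as Cl₂.
Cl₂ equivalent: 4.809 mg/L × 12,600 L = 60.6 g.
Product at 90.4% available Cl: 60.6 / 0.904 = 67.03 g.

67.0 g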